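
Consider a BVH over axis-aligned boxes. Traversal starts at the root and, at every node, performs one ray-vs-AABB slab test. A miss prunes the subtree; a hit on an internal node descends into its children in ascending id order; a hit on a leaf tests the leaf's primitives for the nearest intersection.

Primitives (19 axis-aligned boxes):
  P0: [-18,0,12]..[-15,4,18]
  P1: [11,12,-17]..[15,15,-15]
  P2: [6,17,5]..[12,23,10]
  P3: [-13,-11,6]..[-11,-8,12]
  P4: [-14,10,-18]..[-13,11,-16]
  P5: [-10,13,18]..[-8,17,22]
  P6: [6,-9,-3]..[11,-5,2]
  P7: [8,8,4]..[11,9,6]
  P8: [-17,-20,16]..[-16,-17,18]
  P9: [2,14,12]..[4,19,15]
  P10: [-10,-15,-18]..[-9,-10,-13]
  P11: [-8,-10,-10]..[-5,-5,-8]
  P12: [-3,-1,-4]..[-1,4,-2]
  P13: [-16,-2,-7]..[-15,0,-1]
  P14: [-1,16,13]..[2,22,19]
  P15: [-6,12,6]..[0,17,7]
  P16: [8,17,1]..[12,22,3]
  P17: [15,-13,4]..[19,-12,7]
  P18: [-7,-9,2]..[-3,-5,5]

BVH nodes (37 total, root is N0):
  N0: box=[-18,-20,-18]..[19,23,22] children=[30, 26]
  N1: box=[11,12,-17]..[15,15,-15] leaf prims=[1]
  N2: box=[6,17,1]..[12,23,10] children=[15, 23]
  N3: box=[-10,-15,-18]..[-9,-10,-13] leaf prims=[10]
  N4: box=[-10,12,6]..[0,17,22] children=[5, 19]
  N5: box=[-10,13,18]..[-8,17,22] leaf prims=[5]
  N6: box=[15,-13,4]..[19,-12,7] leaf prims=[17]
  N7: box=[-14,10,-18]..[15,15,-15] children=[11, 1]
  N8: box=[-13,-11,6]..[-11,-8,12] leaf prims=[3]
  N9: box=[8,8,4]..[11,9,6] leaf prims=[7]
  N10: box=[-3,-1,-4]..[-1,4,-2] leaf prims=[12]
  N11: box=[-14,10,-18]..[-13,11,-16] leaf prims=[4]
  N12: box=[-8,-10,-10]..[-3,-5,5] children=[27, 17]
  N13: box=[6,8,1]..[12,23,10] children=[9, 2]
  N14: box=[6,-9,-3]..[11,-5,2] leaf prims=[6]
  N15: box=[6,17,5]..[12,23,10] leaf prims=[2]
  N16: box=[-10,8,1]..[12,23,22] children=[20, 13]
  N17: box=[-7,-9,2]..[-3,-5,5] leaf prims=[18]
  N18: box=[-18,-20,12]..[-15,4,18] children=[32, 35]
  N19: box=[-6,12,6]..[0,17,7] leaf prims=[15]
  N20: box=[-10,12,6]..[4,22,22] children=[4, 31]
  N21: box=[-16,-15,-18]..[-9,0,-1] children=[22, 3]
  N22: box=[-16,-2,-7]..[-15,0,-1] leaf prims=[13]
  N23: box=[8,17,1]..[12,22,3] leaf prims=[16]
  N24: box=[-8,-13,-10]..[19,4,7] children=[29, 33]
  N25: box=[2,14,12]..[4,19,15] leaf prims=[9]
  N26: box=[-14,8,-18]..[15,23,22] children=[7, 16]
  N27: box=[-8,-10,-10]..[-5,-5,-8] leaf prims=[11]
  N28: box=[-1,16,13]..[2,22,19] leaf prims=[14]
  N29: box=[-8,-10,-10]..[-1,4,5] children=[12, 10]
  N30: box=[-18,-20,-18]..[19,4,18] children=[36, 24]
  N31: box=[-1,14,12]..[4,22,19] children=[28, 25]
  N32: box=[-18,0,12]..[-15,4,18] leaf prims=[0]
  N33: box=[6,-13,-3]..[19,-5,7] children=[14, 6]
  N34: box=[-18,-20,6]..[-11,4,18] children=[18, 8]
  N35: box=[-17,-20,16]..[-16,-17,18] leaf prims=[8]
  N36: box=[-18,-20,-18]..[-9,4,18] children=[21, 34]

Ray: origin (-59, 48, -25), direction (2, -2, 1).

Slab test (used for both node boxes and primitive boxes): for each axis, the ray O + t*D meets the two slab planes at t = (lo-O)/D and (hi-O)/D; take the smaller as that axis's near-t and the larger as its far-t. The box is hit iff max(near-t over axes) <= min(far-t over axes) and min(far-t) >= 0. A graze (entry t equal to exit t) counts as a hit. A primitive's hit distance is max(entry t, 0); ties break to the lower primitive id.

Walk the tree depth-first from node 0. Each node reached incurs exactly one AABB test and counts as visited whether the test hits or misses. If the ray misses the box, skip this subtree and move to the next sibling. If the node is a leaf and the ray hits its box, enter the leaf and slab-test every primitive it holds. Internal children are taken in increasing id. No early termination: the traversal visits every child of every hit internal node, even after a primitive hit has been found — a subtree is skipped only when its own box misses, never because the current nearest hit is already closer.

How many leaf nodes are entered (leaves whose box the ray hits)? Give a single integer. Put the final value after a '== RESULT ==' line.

Walk:
N0 x:[41/2,39] y:[25/2,34] z:[7,47] -> hit [41/2,34], descend [26, 30]
  N26 x:[45/2,37] y:[25/2,20] z:[7,47] -> miss, prune
  N30 x:[41/2,39] y:[22,34] z:[7,43] -> hit [22,34], descend [24, 36]
    N24 x:[51/2,39] y:[22,61/2] z:[15,32] -> hit [51/2,61/2], descend [29, 33]
      N29 x:[51/2,29] y:[22,29] z:[15,30] -> hit [51/2,29], descend [10, 12]
        N10 x:[28,29] y:[22,49/2] z:[21,23] -> miss, prune
        N12 x:[51/2,28] y:[53/2,29] z:[15,30] -> hit [53/2,28], descend [17, 27]
          N17 x:[26,28] y:[53/2,57/2] z:[27,30] -> hit [27,28] leaf, test {P18@t=27}
          N27 x:[51/2,27] y:[53/2,29] z:[15,17] -> miss, prune
      N33 x:[65/2,39] y:[53/2,61/2] z:[22,32] -> miss, prune
    N36 x:[41/2,25] y:[22,34] z:[7,43] -> hit [22,25], descend [21, 34]
      N21 x:[43/2,25] y:[24,63/2] z:[7,24] -> hit [24,24], descend [3, 22]
        N3 x:[49/2,25] y:[29,63/2] z:[7,12] -> miss, prune
        N22 x:[43/2,22] y:[24,25] z:[18,24] -> miss, prune
      N34 x:[41/2,24] y:[22,34] z:[31,43] -> miss, prune

Summary -> nodes [0, 26, 30, 24, 29, 10, 12, 17, 27, 33, 36, 21, 3, 22, 34]; box-tests=15; leaf-entries=1; first=P18

== RESULT ==
1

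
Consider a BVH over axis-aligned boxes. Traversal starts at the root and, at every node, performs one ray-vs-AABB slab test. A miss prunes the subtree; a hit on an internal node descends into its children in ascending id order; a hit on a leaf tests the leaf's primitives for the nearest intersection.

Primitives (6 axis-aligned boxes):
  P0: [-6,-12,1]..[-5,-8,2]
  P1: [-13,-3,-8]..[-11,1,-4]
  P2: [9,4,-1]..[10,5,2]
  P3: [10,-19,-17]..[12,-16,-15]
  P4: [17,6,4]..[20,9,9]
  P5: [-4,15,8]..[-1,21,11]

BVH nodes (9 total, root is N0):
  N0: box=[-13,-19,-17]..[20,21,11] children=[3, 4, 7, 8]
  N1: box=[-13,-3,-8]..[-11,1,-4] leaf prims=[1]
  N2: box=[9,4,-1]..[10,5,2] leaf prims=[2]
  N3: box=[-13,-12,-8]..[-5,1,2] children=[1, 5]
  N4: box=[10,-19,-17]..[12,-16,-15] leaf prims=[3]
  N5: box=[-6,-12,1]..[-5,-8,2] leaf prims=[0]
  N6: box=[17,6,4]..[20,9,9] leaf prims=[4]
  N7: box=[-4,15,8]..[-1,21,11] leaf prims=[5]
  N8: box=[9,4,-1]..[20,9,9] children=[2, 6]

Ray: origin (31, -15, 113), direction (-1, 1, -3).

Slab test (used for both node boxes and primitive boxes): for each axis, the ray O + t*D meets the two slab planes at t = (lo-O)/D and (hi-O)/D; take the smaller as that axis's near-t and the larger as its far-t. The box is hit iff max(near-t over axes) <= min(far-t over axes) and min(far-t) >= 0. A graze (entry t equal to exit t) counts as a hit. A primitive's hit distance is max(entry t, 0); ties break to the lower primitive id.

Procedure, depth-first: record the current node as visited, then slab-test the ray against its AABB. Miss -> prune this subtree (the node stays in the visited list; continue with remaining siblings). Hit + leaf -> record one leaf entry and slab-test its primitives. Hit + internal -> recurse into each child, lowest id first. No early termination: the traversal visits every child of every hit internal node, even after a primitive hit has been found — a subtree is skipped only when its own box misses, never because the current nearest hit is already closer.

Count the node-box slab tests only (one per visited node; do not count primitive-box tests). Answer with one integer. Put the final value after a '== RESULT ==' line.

Traverse from the root:
N0 x:[11,44] y:[-4,36] z:[34,130/3] -> hit [34,36], descend [3, 4, 7, 8]
  N3 x:[36,44] y:[3,16] z:[37,121/3] -> miss, prune
  N4 x:[19,21] y:[-4,-1] z:[128/3,130/3] -> miss, prune
  N7 x:[32,35] y:[30,36] z:[34,35] -> hit [34,35] leaf, test {P5@t=34}
  N8 x:[11,22] y:[19,24] z:[104/3,38] -> miss, prune

Summary -> nodes [0, 3, 4, 7, 8]; box-tests=5; leaf-entries=1; first=P5

== RESULT ==
5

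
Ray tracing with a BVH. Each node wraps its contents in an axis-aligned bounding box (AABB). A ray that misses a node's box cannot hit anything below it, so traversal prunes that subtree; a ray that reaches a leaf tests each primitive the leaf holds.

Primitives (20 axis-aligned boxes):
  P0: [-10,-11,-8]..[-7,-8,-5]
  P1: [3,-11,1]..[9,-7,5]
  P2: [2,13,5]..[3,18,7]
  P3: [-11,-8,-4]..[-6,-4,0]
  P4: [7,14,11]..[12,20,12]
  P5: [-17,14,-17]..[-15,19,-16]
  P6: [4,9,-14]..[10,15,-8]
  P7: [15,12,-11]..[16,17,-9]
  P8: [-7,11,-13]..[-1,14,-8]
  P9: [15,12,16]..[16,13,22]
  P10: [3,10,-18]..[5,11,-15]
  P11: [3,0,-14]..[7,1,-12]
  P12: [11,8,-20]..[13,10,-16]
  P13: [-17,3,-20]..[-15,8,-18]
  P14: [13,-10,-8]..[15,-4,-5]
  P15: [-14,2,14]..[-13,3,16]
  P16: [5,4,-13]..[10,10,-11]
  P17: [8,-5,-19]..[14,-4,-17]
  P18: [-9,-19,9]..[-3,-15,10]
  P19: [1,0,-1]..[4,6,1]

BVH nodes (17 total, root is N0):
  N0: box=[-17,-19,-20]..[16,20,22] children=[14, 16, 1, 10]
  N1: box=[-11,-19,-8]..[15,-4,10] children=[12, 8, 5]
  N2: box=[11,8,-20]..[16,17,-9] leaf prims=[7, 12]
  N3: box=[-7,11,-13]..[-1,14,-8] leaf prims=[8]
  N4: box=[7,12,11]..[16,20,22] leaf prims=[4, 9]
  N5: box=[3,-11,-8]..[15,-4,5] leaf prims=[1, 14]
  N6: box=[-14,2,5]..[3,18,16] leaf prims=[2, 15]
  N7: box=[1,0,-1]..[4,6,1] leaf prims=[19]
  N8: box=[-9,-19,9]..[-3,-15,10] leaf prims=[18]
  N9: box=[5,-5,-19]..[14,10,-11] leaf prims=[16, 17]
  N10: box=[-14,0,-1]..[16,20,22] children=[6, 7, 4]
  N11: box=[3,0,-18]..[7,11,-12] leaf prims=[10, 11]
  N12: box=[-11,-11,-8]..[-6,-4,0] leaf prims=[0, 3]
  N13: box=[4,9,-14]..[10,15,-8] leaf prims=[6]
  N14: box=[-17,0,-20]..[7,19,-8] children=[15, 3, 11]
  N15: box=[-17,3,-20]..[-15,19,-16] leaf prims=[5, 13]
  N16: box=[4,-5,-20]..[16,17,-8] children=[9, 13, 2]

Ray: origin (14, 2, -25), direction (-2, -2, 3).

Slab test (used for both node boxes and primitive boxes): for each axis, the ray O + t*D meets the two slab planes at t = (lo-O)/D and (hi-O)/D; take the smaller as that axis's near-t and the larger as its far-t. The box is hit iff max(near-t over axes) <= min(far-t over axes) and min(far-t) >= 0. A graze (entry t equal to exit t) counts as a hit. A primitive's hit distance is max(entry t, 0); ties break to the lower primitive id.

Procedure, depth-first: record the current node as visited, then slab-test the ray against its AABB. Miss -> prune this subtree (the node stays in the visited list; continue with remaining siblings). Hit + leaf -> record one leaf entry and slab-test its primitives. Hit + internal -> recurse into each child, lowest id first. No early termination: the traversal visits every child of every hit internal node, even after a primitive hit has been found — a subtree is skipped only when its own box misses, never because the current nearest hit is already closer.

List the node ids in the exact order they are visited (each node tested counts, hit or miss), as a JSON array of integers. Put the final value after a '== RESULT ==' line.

Walk:
N0 x:[-1,31/2] y:[-9,21/2] z:[5/3,47/3] -> hit [5/3,21/2], descend [1, 10, 14, 16]
  N1 x:[-1/2,25/2] y:[3,21/2] z:[17/3,35/3] -> hit [17/3,21/2], descend [5, 8, 12]
    N5 x:[-1/2,11/2] y:[3,13/2] z:[17/3,10] -> miss, prune
    N8 x:[17/2,23/2] y:[17/2,21/2] z:[34/3,35/3] -> miss, prune
    N12 x:[10,25/2] y:[3,13/2] z:[17/3,25/3] -> miss, prune
  N10 x:[-1,14] y:[-9,1] z:[8,47/3] -> miss, prune
  N14 x:[7/2,31/2] y:[-17/2,1] z:[5/3,17/3] -> miss, prune
  N16 x:[-1,5] y:[-15/2,7/2] z:[5/3,17/3] -> hit [5/3,7/2], descend [2, 9, 13]
    N2 x:[-1,3/2] y:[-15/2,-3] z:[5/3,16/3] -> miss, prune
    N9 x:[0,9/2] y:[-4,7/2] z:[2,14/3] -> hit [2,7/2] leaf, test {P16(miss), P17(miss)}
    N13 x:[2,5] y:[-13/2,-7/2] z:[11/3,17/3] -> miss, prune

Visited [0, 1, 5, 8, 12, 10, 14, 16, 2, 9, 13]. Tests: 11 box, 1 leaf. Nearest: miss.

== RESULT ==
[0, 1, 5, 8, 12, 10, 14, 16, 2, 9, 13]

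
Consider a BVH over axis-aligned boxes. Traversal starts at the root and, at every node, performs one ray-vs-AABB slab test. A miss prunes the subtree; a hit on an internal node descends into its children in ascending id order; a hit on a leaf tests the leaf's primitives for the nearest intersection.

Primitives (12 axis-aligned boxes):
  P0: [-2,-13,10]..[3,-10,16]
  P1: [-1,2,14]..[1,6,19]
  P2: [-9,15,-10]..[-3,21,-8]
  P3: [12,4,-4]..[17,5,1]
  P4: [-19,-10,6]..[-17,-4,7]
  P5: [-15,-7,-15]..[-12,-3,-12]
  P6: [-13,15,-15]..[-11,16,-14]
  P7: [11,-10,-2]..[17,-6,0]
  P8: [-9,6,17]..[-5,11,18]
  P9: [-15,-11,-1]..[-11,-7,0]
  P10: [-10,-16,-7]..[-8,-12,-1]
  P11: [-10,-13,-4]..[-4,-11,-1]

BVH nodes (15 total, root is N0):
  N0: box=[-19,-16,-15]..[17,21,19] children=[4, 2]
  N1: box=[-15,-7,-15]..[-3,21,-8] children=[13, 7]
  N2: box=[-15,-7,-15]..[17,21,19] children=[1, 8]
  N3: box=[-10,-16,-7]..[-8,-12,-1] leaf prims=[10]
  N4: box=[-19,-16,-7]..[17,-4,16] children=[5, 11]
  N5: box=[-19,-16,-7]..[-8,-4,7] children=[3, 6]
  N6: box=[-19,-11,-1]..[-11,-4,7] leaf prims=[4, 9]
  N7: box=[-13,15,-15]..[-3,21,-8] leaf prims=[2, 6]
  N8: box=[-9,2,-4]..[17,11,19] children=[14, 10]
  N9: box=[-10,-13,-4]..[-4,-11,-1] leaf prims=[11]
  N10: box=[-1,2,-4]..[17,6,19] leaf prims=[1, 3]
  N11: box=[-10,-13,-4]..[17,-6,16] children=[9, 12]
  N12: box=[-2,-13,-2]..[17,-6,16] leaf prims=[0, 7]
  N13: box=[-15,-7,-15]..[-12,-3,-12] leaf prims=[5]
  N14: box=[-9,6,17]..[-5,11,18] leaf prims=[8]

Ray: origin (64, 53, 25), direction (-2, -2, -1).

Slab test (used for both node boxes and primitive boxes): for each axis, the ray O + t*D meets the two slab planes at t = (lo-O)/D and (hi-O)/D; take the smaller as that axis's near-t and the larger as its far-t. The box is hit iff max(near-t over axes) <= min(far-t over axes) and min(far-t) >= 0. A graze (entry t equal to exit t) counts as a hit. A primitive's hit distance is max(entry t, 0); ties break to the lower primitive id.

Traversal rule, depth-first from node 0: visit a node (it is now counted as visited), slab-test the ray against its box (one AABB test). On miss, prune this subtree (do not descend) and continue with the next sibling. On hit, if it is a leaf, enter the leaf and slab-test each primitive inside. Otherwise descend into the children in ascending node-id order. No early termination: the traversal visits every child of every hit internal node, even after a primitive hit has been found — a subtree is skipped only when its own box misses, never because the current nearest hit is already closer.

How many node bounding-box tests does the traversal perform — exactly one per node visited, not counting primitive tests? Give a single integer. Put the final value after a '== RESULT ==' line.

Walk:
N0 x:[47/2,83/2] y:[16,69/2] z:[6,40] -> hit [47/2,69/2], descend [2, 4]
  N2 x:[47/2,79/2] y:[16,30] z:[6,40] -> hit [47/2,30], descend [1, 8]
    N1 x:[67/2,79/2] y:[16,30] z:[33,40] -> miss, prune
    N8 x:[47/2,73/2] y:[21,51/2] z:[6,29] -> hit [47/2,51/2], descend [10, 14]
      N10 x:[47/2,65/2] y:[47/2,51/2] z:[6,29] -> hit [47/2,51/2] leaf, test {P1(miss), P3@t=24}
      N14 x:[69/2,73/2] y:[21,47/2] z:[7,8] -> miss, prune
  N4 x:[47/2,83/2] y:[57/2,69/2] z:[9,32] -> hit [57/2,32], descend [5, 11]
    N5 x:[36,83/2] y:[57/2,69/2] z:[18,32] -> miss, prune
    N11 x:[47/2,37] y:[59/2,33] z:[9,29] -> miss, prune

Visited [0, 2, 1, 8, 10, 14, 4, 5, 11]. Tests: 9 box, 1 leaf. Nearest: P3.

== RESULT ==
9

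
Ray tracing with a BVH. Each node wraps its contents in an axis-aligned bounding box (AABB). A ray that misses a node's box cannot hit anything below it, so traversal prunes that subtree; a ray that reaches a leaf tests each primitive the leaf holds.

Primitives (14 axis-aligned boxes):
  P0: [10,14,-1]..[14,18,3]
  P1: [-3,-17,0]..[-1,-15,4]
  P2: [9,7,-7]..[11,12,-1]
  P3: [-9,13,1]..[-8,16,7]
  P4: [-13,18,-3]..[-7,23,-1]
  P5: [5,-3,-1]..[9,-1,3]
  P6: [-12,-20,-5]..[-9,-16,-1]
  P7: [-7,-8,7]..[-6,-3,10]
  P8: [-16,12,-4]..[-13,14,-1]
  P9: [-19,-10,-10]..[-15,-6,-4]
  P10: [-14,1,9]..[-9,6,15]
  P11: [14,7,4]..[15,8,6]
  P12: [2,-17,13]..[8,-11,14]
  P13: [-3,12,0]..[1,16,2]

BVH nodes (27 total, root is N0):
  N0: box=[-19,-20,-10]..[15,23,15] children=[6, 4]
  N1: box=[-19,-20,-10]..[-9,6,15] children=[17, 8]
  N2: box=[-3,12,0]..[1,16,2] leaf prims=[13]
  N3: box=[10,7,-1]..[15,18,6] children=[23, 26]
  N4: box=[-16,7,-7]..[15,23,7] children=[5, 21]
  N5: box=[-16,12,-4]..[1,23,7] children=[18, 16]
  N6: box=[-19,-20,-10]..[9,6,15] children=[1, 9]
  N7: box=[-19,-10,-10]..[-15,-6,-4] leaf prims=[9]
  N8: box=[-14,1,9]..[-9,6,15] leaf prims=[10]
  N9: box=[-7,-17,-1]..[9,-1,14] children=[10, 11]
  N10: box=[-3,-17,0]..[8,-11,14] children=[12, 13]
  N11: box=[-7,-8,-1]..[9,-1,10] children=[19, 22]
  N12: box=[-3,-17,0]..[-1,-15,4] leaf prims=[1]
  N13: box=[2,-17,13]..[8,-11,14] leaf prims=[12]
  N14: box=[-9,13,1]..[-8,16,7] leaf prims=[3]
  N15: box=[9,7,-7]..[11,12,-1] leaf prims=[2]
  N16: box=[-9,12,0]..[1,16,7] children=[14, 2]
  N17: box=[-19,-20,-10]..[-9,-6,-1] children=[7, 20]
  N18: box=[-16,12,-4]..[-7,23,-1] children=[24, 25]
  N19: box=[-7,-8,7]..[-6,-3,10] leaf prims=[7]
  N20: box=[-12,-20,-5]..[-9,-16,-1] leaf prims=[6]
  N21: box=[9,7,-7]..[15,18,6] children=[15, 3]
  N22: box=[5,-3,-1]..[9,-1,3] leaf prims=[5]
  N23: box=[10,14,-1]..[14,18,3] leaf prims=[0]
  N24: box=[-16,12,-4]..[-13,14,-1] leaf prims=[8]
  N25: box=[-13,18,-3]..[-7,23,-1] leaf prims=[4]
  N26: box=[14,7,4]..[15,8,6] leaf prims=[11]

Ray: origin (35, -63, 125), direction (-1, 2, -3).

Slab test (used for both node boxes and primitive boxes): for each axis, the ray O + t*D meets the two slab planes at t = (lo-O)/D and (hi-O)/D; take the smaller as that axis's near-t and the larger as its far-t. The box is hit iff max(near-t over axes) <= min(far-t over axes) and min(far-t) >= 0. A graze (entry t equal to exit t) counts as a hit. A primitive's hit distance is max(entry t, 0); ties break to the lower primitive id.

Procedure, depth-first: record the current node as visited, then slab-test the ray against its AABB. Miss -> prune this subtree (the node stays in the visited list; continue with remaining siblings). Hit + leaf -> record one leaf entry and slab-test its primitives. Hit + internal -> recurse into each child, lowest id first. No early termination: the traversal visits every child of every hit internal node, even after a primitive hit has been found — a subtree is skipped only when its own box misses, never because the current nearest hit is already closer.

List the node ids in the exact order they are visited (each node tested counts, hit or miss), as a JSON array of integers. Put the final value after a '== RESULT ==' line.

Trace the traversal:
N0 x:[20,54] y:[43/2,43] z:[110/3,45] -> hit [110/3,43], descend [4, 6]
  N4 x:[20,51] y:[35,43] z:[118/3,44] -> hit [118/3,43], descend [5, 21]
    N5 x:[34,51] y:[75/2,43] z:[118/3,43] -> hit [118/3,43], descend [16, 18]
      N16 x:[34,44] y:[75/2,79/2] z:[118/3,125/3] -> hit [118/3,79/2], descend [2, 14]
        N2 x:[34,38] y:[75/2,79/2] z:[41,125/3] -> miss, prune
        N14 x:[43,44] y:[38,79/2] z:[118/3,124/3] -> miss, prune
      N18 x:[42,51] y:[75/2,43] z:[42,43] -> hit [42,43], descend [24, 25]
        N24 x:[48,51] y:[75/2,77/2] z:[42,43] -> miss, prune
        N25 x:[42,48] y:[81/2,43] z:[42,128/3] -> hit [42,128/3] leaf, test {P4@t=42}
    N21 x:[20,26] y:[35,81/2] z:[119/3,44] -> miss, prune
  N6 x:[26,54] y:[43/2,69/2] z:[110/3,45] -> miss, prune

11 AABB tests over nodes [0, 4, 5, 16, 2, 14, 18, 24, 25, 21, 6]; 1 leaf entered; closest P4.

== RESULT ==
[0, 4, 5, 16, 2, 14, 18, 24, 25, 21, 6]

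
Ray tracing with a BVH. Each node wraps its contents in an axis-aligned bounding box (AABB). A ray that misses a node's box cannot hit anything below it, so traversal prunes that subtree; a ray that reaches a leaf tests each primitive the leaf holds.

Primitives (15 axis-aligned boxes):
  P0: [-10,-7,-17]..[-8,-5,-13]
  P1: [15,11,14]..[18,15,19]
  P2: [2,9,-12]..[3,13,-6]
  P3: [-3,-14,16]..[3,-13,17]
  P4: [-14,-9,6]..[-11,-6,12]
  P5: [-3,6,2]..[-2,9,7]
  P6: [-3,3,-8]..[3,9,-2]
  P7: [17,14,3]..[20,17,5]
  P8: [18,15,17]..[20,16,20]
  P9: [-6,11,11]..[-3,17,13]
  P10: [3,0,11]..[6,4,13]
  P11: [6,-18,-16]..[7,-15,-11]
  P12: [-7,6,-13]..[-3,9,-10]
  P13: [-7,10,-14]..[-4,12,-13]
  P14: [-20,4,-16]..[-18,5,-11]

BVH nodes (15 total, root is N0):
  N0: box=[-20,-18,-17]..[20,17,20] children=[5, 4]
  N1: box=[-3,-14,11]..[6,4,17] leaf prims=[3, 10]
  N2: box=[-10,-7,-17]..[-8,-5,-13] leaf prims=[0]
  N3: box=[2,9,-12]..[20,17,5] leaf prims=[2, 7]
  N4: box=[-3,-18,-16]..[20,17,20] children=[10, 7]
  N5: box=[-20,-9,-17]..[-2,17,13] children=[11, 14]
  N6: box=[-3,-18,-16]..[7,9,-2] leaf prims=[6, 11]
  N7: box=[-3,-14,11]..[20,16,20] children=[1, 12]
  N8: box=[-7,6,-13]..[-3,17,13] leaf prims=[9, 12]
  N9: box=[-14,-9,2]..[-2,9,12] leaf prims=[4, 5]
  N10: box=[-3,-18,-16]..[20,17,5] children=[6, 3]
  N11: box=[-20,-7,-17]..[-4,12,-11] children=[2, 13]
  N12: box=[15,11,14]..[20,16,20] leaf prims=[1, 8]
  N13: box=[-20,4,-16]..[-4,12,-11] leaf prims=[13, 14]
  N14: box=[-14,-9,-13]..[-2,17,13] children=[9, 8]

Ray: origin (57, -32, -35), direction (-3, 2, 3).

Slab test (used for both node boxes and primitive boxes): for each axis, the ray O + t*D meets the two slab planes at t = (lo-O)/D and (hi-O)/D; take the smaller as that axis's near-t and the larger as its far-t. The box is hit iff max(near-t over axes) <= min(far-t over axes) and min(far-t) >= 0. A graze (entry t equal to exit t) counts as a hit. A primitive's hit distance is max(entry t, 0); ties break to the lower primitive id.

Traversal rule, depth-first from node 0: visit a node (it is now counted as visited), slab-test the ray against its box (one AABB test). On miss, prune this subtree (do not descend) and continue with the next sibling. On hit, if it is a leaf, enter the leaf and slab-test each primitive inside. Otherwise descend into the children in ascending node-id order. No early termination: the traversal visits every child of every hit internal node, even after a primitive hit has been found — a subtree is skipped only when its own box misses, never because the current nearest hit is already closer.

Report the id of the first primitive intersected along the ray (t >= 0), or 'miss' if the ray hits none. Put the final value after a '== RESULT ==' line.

Walk:
N0 x:[37/3,77/3] y:[7,49/2] z:[6,55/3] -> hit [37/3,55/3], descend [4, 5]
  N4 x:[37/3,20] y:[7,49/2] z:[19/3,55/3] -> hit [37/3,55/3], descend [7, 10]
    N7 x:[37/3,20] y:[9,24] z:[46/3,55/3] -> hit [46/3,55/3], descend [1, 12]
      N1 x:[17,20] y:[9,18] z:[46/3,52/3] -> hit [17,52/3] leaf, test {P3(miss), P10(miss)}
      N12 x:[37/3,14] y:[43/2,24] z:[49/3,55/3] -> miss, prune
    N10 x:[37/3,20] y:[7,49/2] z:[19/3,40/3] -> hit [37/3,40/3], descend [3, 6]
      N3 x:[37/3,55/3] y:[41/2,49/2] z:[23/3,40/3] -> miss, prune
      N6 x:[50/3,20] y:[7,41/2] z:[19/3,11] -> miss, prune
  N5 x:[59/3,77/3] y:[23/2,49/2] z:[6,16] -> miss, prune

9 AABB tests over nodes [0, 4, 7, 1, 12, 10, 3, 6, 5]; 1 leaf entered; closest miss.

== RESULT ==
miss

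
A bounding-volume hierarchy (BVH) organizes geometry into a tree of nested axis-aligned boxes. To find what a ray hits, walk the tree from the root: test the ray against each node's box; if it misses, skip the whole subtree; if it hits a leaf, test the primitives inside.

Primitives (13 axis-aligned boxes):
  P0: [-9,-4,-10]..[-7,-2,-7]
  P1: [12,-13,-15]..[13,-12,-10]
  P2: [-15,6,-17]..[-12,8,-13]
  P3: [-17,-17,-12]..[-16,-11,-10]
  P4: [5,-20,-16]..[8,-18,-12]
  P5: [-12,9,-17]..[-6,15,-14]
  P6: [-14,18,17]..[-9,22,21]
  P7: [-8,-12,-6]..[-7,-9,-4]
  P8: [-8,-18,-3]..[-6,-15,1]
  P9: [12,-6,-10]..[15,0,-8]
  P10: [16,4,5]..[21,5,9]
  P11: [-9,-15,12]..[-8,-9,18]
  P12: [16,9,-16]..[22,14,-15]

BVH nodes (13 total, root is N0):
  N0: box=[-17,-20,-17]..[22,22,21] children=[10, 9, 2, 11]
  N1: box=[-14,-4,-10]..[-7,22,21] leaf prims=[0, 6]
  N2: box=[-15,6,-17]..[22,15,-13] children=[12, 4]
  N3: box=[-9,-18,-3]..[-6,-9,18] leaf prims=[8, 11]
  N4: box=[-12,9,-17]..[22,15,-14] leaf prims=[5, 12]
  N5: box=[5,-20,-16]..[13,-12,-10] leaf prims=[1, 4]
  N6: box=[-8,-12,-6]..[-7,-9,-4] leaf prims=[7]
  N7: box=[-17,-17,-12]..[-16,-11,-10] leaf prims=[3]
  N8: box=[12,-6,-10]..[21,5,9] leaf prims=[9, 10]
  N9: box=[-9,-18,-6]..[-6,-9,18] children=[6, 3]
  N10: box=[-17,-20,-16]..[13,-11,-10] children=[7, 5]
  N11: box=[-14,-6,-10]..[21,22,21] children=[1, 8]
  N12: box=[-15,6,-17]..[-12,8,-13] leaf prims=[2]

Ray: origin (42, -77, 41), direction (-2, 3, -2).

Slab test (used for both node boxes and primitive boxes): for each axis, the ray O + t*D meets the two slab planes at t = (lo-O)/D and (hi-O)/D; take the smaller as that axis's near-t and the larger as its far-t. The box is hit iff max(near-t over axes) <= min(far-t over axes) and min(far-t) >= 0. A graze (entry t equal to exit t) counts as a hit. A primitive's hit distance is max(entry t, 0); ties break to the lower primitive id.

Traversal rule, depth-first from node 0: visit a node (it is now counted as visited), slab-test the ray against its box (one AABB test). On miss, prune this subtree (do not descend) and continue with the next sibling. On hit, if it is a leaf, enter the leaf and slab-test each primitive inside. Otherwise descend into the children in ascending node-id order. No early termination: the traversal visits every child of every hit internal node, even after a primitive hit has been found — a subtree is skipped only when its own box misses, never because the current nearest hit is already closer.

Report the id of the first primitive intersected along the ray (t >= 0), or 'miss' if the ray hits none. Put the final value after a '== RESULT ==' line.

Traverse from the root:
N0 x:[10,59/2] y:[19,33] z:[10,29] -> hit [19,29], descend [2, 9, 10, 11]
  N2 x:[10,57/2] y:[83/3,92/3] z:[27,29] -> hit [83/3,57/2], descend [4, 12]
    N4 x:[10,27] y:[86/3,92/3] z:[55/2,29] -> miss, prune
    N12 x:[27,57/2] y:[83/3,85/3] z:[27,29] -> hit [83/3,85/3] leaf, test {P2@t=83/3}
  N9 x:[24,51/2] y:[59/3,68/3] z:[23/2,47/2] -> miss, prune
  N10 x:[29/2,59/2] y:[19,22] z:[51/2,57/2] -> miss, prune
  N11 x:[21/2,28] y:[71/3,33] z:[10,51/2] -> hit [71/3,51/2], descend [1, 8]
    N1 x:[49/2,28] y:[73/3,33] z:[10,51/2] -> hit [49/2,51/2] leaf, test {P0@t=49/2, P6(miss)}
    N8 x:[21/2,15] y:[71/3,82/3] z:[16,51/2] -> miss, prune

order=[0, 2, 4, 12, 9, 10, 11, 1, 8]  |boxes|=9  |leaves|=2  hit=P0

== RESULT ==
0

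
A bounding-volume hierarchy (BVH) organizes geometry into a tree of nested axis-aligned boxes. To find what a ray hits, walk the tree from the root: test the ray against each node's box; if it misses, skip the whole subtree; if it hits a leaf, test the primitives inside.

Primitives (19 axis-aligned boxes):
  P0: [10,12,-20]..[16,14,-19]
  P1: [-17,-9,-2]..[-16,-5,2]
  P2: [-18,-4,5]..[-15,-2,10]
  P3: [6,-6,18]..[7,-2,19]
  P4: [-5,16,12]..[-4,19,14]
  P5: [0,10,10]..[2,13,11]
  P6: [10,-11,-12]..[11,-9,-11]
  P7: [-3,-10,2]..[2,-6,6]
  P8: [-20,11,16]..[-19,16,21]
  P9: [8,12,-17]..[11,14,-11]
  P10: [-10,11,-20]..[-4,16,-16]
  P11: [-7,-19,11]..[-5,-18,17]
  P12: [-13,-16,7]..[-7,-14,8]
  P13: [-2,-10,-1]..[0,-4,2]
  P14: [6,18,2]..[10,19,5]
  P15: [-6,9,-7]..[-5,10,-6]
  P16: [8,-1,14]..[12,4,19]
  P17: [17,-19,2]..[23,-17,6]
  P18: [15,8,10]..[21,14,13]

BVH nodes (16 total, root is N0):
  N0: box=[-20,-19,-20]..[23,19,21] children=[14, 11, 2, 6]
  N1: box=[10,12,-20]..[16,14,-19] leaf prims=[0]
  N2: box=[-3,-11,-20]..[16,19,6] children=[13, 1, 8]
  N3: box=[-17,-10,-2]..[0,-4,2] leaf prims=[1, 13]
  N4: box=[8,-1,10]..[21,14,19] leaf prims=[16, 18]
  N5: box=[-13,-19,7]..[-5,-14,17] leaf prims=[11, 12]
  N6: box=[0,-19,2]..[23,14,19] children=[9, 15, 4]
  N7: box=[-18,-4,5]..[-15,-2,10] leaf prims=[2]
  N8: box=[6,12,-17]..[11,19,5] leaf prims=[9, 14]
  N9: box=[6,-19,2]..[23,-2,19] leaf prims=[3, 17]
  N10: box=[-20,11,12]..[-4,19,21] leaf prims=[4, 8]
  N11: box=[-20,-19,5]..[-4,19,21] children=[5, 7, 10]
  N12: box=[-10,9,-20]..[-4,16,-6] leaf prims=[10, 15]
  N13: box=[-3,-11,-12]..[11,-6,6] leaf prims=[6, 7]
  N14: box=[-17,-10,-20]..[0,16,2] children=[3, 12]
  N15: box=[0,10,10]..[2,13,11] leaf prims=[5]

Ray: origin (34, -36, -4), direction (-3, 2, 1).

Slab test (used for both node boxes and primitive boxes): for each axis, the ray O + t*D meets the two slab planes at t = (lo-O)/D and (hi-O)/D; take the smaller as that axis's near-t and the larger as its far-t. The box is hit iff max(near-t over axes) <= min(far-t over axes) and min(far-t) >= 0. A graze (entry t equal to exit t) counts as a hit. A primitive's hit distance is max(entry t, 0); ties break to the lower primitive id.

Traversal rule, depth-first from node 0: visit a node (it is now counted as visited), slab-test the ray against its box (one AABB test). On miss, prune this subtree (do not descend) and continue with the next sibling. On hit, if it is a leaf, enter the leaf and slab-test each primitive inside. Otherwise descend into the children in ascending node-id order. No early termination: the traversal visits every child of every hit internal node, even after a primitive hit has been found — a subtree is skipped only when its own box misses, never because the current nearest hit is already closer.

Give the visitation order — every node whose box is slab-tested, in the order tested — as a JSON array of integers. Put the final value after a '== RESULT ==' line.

Trace the traversal:
N0 x:[11/3,18] y:[17/2,55/2] z:[-16,25] -> hit [17/2,18], descend [2, 6, 11, 14]
  N2 x:[6,37/3] y:[25/2,55/2] z:[-16,10] -> miss, prune
  N6 x:[11/3,34/3] y:[17/2,25] z:[6,23] -> hit [17/2,34/3], descend [4, 9, 15]
    N4 x:[13/3,26/3] y:[35/2,25] z:[14,23] -> miss, prune
    N9 x:[11/3,28/3] y:[17/2,17] z:[6,23] -> hit [17/2,28/3] leaf, test {P3(miss), P17(miss)}
    N15 x:[32/3,34/3] y:[23,49/2] z:[14,15] -> miss, prune
  N11 x:[38/3,18] y:[17/2,55/2] z:[9,25] -> hit [38/3,18], descend [5, 7, 10]
    N5 x:[13,47/3] y:[17/2,11] z:[11,21] -> miss, prune
    N7 x:[49/3,52/3] y:[16,17] z:[9,14] -> miss, prune
    N10 x:[38/3,18] y:[47/2,55/2] z:[16,25] -> miss, prune
  N14 x:[34/3,17] y:[13,26] z:[-16,6] -> miss, prune

Summary -> nodes [0, 2, 6, 4, 9, 15, 11, 5, 7, 10, 14]; box-tests=11; leaf-entries=1; first=miss

== RESULT ==
[0, 2, 6, 4, 9, 15, 11, 5, 7, 10, 14]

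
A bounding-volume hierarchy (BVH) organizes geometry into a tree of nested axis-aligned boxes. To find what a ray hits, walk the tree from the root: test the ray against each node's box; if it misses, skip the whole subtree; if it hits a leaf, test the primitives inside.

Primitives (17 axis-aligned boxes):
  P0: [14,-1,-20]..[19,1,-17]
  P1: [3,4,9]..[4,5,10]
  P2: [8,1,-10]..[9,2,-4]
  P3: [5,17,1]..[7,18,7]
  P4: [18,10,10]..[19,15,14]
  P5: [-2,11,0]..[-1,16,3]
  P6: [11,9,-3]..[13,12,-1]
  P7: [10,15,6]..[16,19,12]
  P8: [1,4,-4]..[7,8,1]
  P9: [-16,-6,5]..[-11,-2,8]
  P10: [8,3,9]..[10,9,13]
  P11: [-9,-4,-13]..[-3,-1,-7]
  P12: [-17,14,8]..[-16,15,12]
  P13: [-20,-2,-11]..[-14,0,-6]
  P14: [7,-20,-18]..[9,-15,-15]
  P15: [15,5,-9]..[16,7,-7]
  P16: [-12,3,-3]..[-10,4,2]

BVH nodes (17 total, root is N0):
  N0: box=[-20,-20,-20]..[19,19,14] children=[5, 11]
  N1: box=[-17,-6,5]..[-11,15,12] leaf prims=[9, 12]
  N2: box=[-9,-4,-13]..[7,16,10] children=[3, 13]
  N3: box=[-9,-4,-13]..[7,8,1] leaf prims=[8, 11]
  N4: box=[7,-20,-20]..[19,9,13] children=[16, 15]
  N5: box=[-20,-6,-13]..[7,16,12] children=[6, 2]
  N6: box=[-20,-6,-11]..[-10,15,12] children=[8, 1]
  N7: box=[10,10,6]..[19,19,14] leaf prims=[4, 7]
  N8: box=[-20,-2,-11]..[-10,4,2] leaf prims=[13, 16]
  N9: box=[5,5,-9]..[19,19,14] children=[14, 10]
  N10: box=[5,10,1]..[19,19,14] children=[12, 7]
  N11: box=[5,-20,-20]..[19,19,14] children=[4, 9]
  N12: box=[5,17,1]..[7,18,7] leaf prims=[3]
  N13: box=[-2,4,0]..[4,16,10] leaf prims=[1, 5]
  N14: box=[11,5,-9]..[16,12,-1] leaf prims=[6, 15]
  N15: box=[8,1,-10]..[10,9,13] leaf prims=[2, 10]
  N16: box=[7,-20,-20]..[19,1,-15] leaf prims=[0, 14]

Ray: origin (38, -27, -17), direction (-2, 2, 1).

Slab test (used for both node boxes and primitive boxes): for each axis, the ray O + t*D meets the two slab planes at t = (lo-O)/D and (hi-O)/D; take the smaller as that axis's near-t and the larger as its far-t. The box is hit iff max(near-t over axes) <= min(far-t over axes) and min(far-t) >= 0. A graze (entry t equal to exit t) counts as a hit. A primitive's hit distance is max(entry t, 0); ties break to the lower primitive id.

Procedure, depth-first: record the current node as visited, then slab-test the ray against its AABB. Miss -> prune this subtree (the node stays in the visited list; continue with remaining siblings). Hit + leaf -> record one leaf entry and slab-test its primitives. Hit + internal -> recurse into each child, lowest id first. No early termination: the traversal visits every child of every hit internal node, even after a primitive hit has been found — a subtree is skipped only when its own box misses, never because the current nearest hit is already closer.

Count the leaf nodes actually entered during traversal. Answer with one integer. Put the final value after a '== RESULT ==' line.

Trace the traversal:
N0 x:[19/2,29] y:[7/2,23] z:[-3,31] -> hit [19/2,23], descend [5, 11]
  N5 x:[31/2,29] y:[21/2,43/2] z:[4,29] -> hit [31/2,43/2], descend [2, 6]
    N2 x:[31/2,47/2] y:[23/2,43/2] z:[4,27] -> hit [31/2,43/2], descend [3, 13]
      N3 x:[31/2,47/2] y:[23/2,35/2] z:[4,18] -> hit [31/2,35/2] leaf, test {P8@t=31/2, P11(miss)}
      N13 x:[17,20] y:[31/2,43/2] z:[17,27] -> hit [17,20] leaf, test {P1(miss), P5@t=39/2}
    N6 x:[24,29] y:[21/2,21] z:[6,29] -> miss, prune
  N11 x:[19/2,33/2] y:[7/2,23] z:[-3,31] -> hit [19/2,33/2], descend [4, 9]
    N4 x:[19/2,31/2] y:[7/2,18] z:[-3,30] -> hit [19/2,31/2], descend [15, 16]
      N15 x:[14,15] y:[14,18] z:[7,30] -> hit [14,15] leaf, test {P2(miss), P10(miss)}
      N16 x:[19/2,31/2] y:[7/2,14] z:[-3,2] -> miss, prune
    N9 x:[19/2,33/2] y:[16,23] z:[8,31] -> hit [16,33/2], descend [10, 14]
      N10 x:[19/2,33/2] y:[37/2,23] z:[18,31] -> miss, prune
      N14 x:[11,27/2] y:[16,39/2] z:[8,16] -> miss, prune

Visited [0, 5, 2, 3, 13, 6, 11, 4, 15, 16, 9, 10, 14]. Tests: 13 box, 3 leaf. Nearest: P8.

== RESULT ==
3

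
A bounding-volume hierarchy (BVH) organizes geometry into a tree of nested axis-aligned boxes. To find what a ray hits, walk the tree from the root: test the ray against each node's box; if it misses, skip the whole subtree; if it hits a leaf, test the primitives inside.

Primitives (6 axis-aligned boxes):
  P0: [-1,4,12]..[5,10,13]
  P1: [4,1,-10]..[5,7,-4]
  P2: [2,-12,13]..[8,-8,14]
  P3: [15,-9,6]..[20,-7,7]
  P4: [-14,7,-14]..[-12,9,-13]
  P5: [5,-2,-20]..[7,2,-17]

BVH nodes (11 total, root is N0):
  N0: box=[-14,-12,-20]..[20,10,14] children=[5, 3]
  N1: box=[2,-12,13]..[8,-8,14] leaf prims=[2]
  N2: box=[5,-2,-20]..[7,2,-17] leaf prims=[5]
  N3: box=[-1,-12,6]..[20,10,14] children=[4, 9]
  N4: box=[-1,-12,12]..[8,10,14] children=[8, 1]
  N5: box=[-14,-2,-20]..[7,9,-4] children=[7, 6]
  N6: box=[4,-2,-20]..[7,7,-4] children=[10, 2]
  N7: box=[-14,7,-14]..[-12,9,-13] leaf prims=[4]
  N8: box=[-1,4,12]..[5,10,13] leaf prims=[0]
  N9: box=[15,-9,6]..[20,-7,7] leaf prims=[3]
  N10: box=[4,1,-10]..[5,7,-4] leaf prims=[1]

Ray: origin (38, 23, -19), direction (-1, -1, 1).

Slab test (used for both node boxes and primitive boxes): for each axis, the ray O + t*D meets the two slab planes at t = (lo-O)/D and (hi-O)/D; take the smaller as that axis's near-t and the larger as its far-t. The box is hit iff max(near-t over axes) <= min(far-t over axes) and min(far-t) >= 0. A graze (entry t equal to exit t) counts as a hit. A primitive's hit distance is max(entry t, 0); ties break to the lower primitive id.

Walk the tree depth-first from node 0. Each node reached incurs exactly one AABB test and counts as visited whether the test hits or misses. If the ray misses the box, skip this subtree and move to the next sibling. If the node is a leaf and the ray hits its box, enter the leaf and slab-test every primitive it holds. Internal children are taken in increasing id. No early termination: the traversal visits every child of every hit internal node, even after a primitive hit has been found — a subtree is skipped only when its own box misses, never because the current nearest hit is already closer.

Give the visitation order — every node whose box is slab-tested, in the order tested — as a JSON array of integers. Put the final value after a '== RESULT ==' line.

Trace the traversal:
N0 x:[18,52] y:[13,35] z:[-1,33] -> hit [18,33], descend [3, 5]
  N3 x:[18,39] y:[13,35] z:[25,33] -> hit [25,33], descend [4, 9]
    N4 x:[30,39] y:[13,35] z:[31,33] -> hit [31,33], descend [1, 8]
      N1 x:[30,36] y:[31,35] z:[32,33] -> hit [32,33] leaf, test {P2@t=32}
      N8 x:[33,39] y:[13,19] z:[31,32] -> miss, prune
    N9 x:[18,23] y:[30,32] z:[25,26] -> miss, prune
  N5 x:[31,52] y:[14,25] z:[-1,15] -> miss, prune

Summary -> nodes [0, 3, 4, 1, 8, 9, 5]; box-tests=7; leaf-entries=1; first=P2

== RESULT ==
[0, 3, 4, 1, 8, 9, 5]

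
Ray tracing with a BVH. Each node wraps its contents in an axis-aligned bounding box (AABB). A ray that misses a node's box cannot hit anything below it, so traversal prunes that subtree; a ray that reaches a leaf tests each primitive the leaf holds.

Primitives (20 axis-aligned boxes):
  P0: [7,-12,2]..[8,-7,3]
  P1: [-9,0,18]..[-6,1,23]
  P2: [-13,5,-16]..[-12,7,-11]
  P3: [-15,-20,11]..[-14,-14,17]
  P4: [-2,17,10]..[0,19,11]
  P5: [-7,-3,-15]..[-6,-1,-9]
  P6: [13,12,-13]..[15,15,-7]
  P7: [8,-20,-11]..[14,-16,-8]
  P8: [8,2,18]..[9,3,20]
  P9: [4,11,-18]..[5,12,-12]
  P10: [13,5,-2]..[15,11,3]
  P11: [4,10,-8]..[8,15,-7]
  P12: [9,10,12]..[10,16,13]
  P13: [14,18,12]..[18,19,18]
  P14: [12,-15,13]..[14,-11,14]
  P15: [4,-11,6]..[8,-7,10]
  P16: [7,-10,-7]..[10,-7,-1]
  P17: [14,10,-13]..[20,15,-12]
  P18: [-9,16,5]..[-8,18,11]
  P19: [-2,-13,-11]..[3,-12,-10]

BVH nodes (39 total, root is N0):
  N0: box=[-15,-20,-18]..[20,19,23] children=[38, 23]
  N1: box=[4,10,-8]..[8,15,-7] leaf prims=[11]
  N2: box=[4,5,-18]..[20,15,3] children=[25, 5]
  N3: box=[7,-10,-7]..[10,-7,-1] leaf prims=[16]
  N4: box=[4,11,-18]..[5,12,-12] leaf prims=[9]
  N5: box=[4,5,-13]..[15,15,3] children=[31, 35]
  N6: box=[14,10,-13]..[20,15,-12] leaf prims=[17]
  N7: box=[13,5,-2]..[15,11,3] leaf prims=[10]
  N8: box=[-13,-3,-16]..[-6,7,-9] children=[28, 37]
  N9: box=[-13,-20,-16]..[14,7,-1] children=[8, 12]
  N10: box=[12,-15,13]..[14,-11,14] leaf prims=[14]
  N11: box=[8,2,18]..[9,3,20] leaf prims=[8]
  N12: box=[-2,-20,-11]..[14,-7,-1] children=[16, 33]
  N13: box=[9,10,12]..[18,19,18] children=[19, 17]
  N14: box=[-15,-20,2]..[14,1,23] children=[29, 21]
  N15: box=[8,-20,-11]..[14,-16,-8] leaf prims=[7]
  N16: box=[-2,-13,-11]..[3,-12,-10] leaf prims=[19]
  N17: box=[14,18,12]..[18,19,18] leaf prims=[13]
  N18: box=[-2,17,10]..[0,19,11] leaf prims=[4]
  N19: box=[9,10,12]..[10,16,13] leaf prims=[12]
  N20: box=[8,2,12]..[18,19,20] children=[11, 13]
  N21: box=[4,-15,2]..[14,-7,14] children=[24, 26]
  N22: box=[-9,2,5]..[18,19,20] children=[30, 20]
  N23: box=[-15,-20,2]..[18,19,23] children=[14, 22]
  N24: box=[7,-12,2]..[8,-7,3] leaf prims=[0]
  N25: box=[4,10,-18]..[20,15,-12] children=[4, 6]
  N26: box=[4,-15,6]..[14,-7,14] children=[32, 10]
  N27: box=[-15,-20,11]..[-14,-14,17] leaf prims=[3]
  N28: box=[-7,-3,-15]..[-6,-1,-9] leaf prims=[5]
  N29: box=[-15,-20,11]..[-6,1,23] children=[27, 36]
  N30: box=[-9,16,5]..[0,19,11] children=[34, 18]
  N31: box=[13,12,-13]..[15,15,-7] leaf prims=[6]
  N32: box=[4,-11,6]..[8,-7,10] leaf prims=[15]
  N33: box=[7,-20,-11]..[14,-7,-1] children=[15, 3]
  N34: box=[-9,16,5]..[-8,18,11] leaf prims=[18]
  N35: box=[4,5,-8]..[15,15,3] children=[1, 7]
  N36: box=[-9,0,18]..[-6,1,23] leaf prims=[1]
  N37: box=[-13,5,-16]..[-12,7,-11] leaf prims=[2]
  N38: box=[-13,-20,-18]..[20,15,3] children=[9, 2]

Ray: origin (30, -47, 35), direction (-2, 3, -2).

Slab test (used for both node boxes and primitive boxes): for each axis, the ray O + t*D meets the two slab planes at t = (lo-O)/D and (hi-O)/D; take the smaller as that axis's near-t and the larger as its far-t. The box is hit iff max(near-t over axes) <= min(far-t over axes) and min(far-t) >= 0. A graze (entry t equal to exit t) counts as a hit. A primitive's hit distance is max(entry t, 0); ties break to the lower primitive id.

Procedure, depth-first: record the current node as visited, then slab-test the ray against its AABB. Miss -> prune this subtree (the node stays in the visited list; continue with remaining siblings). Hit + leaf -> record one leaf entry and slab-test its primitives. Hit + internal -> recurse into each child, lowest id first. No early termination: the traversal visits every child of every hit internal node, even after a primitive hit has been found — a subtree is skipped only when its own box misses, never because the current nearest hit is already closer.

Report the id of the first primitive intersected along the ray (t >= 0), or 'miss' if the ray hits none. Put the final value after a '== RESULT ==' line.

Walk:
N0 x:[5,45/2] y:[9,22] z:[6,53/2] -> hit [9,22], descend [23, 38]
  N23 x:[6,45/2] y:[9,22] z:[6,33/2] -> hit [9,33/2], descend [14, 22]
    N14 x:[8,45/2] y:[9,16] z:[6,33/2] -> hit [9,16], descend [21, 29]
      N21 x:[8,13] y:[32/3,40/3] z:[21/2,33/2] -> hit [32/3,13], descend [24, 26]
        N24 x:[11,23/2] y:[35/3,40/3] z:[16,33/2] -> miss, prune
        N26 x:[8,13] y:[32/3,40/3] z:[21/2,29/2] -> hit [32/3,13], descend [10, 32]
          N10 x:[8,9] y:[32/3,12] z:[21/2,11] -> miss, prune
          N32 x:[11,13] y:[12,40/3] z:[25/2,29/2] -> hit [25/2,13] leaf, test {P15@t=25/2}
      N29 x:[18,45/2] y:[9,16] z:[6,12] -> miss, prune
    N22 x:[6,39/2] y:[49/3,22] z:[15/2,15] -> miss, prune
  N38 x:[5,43/2] y:[9,62/3] z:[16,53/2] -> hit [16,62/3], descend [2, 9]
    N2 x:[5,13] y:[52/3,62/3] z:[16,53/2] -> miss, prune
    N9 x:[8,43/2] y:[9,18] z:[18,51/2] -> hit [18,18], descend [8, 12]
      N8 x:[18,43/2] y:[44/3,18] z:[22,51/2] -> miss, prune
      N12 x:[8,16] y:[9,40/3] z:[18,23] -> miss, prune

order=[0, 23, 14, 21, 24, 26, 10, 32, 29, 22, 38, 2, 9, 8, 12]  |boxes|=15  |leaves|=1  hit=P15

== RESULT ==
15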